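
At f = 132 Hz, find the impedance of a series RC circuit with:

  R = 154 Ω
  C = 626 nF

Step 1 — Angular frequency: ω = 2π·f = 2π·132 = 829.4 rad/s.
Step 2 — Component impedances:
  R: Z = R = 154 Ω
  C: Z = 1/(jωC) = -j/(ω·C) = 0 - j1926 Ω
Step 3 — Series combination: Z_total = R + C = 154 - j1926 Ω = 1932∠-85.4° Ω.

Z = 154 - j1926 Ω = 1932∠-85.4° Ω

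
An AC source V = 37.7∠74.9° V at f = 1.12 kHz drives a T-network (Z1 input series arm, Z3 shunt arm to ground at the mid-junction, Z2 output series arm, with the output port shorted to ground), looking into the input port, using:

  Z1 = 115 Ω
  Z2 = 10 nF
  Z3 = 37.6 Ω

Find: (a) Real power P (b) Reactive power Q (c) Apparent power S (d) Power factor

Step 1 — Angular frequency: ω = 2π·f = 2π·1120 = 7037 rad/s.
Step 2 — Component impedances:
  Z1: Z = R = 115 Ω
  Z2: Z = 1/(jωC) = -j/(ω·C) = 0 - j1.421e+04 Ω
  Z3: Z = R = 37.6 Ω
Step 3 — With the output port shorted to ground, the output series arm Z2 runs from the junction to ground; the shunt arm Z3 also runs from the junction to ground. They appear in parallel: Z3 || Z2 = 37.6 - j0.09949 Ω.
Step 4 — Series with input arm Z1: Z_in = Z1 + (Z3 || Z2) = 152.6 - j0.09949 Ω = 152.6∠-0.0° Ω.
Step 5 — Source phasor: V = 37.7∠74.9° V = 9.821 + j36.4 V.
Step 6 — Current: I = V / Z = 0.0642 + j0.2386 A = 0.2471∠74.9° A.
Step 7 — Complex power: S = V·I* = 9.314 - j0.006072 VA.
Step 8 — Real power: P = Re(S) = 9.314 W.
Step 9 — Reactive power: Q = Im(S) = -0.006072 VAR.
Step 10 — Apparent power: |S| = 9.314 VA.
Step 11 — Power factor: PF = P/|S| = 1 (leading).

(a) P = 9.314 W  (b) Q = -0.006072 VAR  (c) S = 9.314 VA  (d) PF = 1 (leading)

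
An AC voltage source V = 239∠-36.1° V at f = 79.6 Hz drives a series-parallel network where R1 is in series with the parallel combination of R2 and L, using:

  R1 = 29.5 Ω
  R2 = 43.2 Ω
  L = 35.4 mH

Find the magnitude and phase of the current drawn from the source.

Step 1 — Angular frequency: ω = 2π·f = 2π·79.6 = 500.1 rad/s.
Step 2 — Component impedances:
  R1: Z = R = 29.5 Ω
  R2: Z = R = 43.2 Ω
  L: Z = jωL = j·500.1·0.0354 = 0 + j17.71 Ω
Step 3 — Parallel branch: R2 || L = 1/(1/R2 + 1/L) = 6.213 + j15.16 Ω.
Step 4 — Series with R1: Z_total = R1 + (R2 || L) = 35.71 + j15.16 Ω = 38.8∠23.0° Ω.
Step 5 — Source phasor: V = 239∠-36.1° V = 193.1 - j140.8 V.
Step 6 — Ohm's law: I = V / Z_total = (193.1 - j140.8) / (35.71 + j15.16) = 3.164 - j5.286 A.
Step 7 — Convert to polar: |I| = 6.16 A, ∠I = -59.1°.

I = 6.16∠-59.1° A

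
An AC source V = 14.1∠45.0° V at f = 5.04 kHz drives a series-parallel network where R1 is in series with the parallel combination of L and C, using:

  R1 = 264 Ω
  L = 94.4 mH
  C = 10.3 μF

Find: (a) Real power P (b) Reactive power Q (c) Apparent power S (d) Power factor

Step 1 — Angular frequency: ω = 2π·f = 2π·5040 = 3.167e+04 rad/s.
Step 2 — Component impedances:
  R1: Z = R = 264 Ω
  L: Z = jωL = j·3.167e+04·0.0944 = 0 + j2989 Ω
  C: Z = 1/(jωC) = -j/(ω·C) = 0 - j3.066 Ω
Step 3 — Parallel branch: L || C = 1/(1/L + 1/C) = 0 - j3.069 Ω.
Step 4 — Series with R1: Z_total = R1 + (L || C) = 264 - j3.069 Ω = 264∠-0.7° Ω.
Step 5 — Source phasor: V = 14.1∠45.0° V = 9.97 + j9.97 V.
Step 6 — Current: I = V / Z = 0.03732 + j0.0382 A = 0.05341∠45.7° A.
Step 7 — Complex power: S = V·I* = 0.753 - j0.008753 VA.
Step 8 — Real power: P = Re(S) = 0.753 W.
Step 9 — Reactive power: Q = Im(S) = -0.008753 VAR.
Step 10 — Apparent power: |S| = 0.753 VA.
Step 11 — Power factor: PF = P/|S| = 0.9999 (leading).

(a) P = 0.753 W  (b) Q = -0.008753 VAR  (c) S = 0.753 VA  (d) PF = 0.9999 (leading)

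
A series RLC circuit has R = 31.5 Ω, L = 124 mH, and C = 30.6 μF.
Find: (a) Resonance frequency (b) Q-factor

Step 1 — Resonance condition Im(Z)=0 gives ω₀ = 1/√(LC).
Step 2 — ω₀ = 1/√(0.124·3.06e-05) = 513.4 rad/s.
Step 3 — f₀ = ω₀/(2π) = 81.7 Hz.
Step 4 — Series Q: Q = ω₀L/R = 513.4·0.124/31.5 = 2.021.

(a) f₀ = 81.7 Hz  (b) Q = 2.021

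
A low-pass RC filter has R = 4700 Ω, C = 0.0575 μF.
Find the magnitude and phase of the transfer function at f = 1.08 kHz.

Step 1 — Angular frequency: ω = 2π·1080 = 6786 rad/s.
Step 2 — Transfer function: H(jω) = 1/(1 + jωRC).
Step 3 — Denominator: 1 + jωRC = 1 + j·6786·4700·5.75e-08 = 1 + j1.834.
Step 4 — H = 0.2292 - j0.4203.
Step 5 — Magnitude: |H| = 0.4787 (-6.4 dB); phase: φ = -61.4°.

|H| = 0.4787 (-6.4 dB), φ = -61.4°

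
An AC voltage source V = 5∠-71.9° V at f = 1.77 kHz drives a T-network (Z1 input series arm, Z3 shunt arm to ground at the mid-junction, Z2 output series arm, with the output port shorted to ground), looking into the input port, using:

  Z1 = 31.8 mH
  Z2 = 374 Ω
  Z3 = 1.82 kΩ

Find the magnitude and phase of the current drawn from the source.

Step 1 — Angular frequency: ω = 2π·f = 2π·1770 = 1.112e+04 rad/s.
Step 2 — Component impedances:
  Z1: Z = jωL = j·1.112e+04·0.0318 = 0 + j353.7 Ω
  Z2: Z = R = 374 Ω
  Z3: Z = R = 1820 Ω
Step 3 — With the output port shorted to ground, the output series arm Z2 runs from the junction to ground; the shunt arm Z3 also runs from the junction to ground. They appear in parallel: Z3 || Z2 = 310.2 Ω.
Step 4 — Series with input arm Z1: Z_in = Z1 + (Z3 || Z2) = 310.2 + j353.7 Ω = 470.5∠48.7° Ω.
Step 5 — Source phasor: V = 5∠-71.9° V = 1.553 - j4.753 V.
Step 6 — Ohm's law: I = V / Z_total = (1.553 - j4.753) / (310.2 + j353.7) = -0.005417 - j0.009144 A.
Step 7 — Convert to polar: |I| = 0.01063 A, ∠I = -120.6°.

I = 0.01063∠-120.6° A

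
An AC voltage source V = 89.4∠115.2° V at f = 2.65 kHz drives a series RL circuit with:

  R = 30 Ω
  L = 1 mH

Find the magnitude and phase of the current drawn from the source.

Step 1 — Angular frequency: ω = 2π·f = 2π·2650 = 1.665e+04 rad/s.
Step 2 — Component impedances:
  R: Z = R = 30 Ω
  L: Z = jωL = j·1.665e+04·0.001 = 0 + j16.65 Ω
Step 3 — Series combination: Z_total = R + L = 30 + j16.65 Ω = 34.31∠29.0° Ω.
Step 4 — Source phasor: V = 89.4∠115.2° V = -38.06 + j80.89 V.
Step 5 — Ohm's law: I = V / Z_total = (-38.06 + j80.89) / (30 + j16.65) = 0.1741 + j2.6 A.
Step 6 — Convert to polar: |I| = 2.606 A, ∠I = 86.2°.

I = 2.606∠86.2° A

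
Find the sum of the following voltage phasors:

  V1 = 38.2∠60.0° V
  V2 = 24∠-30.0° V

Step 1 — Convert each phasor to rectangular form:
  V1 = 38.2·(cos(60.0°) + j·sin(60.0°)) = 19.1 + j33.08 V
  V2 = 24·(cos(-30.0°) + j·sin(-30.0°)) = 20.78 - j12 V
Step 2 — Sum components: V_total = 39.88 + j21.08 V.
Step 3 — Convert to polar: |V_total| = 45.11 V, ∠V_total = 27.9°.

V_total = 45.11∠27.9° V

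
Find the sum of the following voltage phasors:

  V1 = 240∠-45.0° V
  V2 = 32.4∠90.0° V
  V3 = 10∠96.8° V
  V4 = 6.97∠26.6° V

Step 1 — Convert each phasor to rectangular form:
  V1 = 240·(cos(-45.0°) + j·sin(-45.0°)) = 169.7 - j169.7 V
  V2 = 32.4·(cos(90.0°) + j·sin(90.0°)) = 0 + j32.4 V
  V3 = 10·(cos(96.8°) + j·sin(96.8°)) = -1.184 + j9.93 V
  V4 = 6.97·(cos(26.6°) + j·sin(26.6°)) = 6.232 + j3.121 V
Step 2 — Sum components: V_total = 174.8 - j124.3 V.
Step 3 — Convert to polar: |V_total| = 214.4 V, ∠V_total = -35.4°.

V_total = 214.4∠-35.4° V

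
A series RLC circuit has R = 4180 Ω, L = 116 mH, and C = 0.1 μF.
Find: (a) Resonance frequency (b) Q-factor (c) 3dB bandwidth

Step 1 — Resonance: ω₀ = 1/√(LC) = 1/√(0.116·1e-07) = 9285 rad/s.
Step 2 — f₀ = ω₀/(2π) = 1478 Hz.
Step 3 — Series Q: Q = ω₀L/R = 9285·0.116/4180 = 0.2577.
Step 4 — Bandwidth: Δω = ω₀/Q = 3.603e+04 rad/s; BW = Δω/(2π) = 5735 Hz.

(a) f₀ = 1478 Hz  (b) Q = 0.2577  (c) BW = 5735 Hz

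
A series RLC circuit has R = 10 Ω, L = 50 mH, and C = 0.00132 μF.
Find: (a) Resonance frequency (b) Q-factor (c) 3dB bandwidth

Step 1 — Resonance condition Im(Z)=0 gives ω₀ = 1/√(LC).
Step 2 — ω₀ = 1/√(0.05·1.32e-09) = 1.231e+05 rad/s.
Step 3 — f₀ = ω₀/(2π) = 1.959e+04 Hz.
Step 4 — Series Q: Q = ω₀L/R = 1.231e+05·0.05/10 = 615.5.
Step 5 — 3dB bandwidth: Δω = ω₀/Q = 200 rad/s; BW = Δω/(2π) = 31.83 Hz.

(a) f₀ = 1.959e+04 Hz  (b) Q = 615.5  (c) BW = 31.83 Hz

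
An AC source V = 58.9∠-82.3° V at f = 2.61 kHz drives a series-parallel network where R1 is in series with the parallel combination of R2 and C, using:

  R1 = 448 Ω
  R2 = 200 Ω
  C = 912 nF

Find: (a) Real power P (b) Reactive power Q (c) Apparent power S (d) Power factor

Step 1 — Angular frequency: ω = 2π·f = 2π·2610 = 1.64e+04 rad/s.
Step 2 — Component impedances:
  R1: Z = R = 448 Ω
  R2: Z = R = 200 Ω
  C: Z = 1/(jωC) = -j/(ω·C) = 0 - j66.86 Ω
Step 3 — Parallel branch: R2 || C = 1/(1/R2 + 1/C) = 20.11 - j60.14 Ω.
Step 4 — Series with R1: Z_total = R1 + (R2 || C) = 468.1 - j60.14 Ω = 472∠-7.3° Ω.
Step 5 — Source phasor: V = 58.9∠-82.3° V = 7.892 - j58.37 V.
Step 6 — Current: I = V / Z = 0.03235 - j0.1205 A = 0.1248∠-75.0° A.
Step 7 — Complex power: S = V·I* = 7.291 - j0.9367 VA.
Step 8 — Real power: P = Re(S) = 7.291 W.
Step 9 — Reactive power: Q = Im(S) = -0.9367 VAR.
Step 10 — Apparent power: |S| = 7.351 VA.
Step 11 — Power factor: PF = P/|S| = 0.9918 (leading).

(a) P = 7.291 W  (b) Q = -0.9367 VAR  (c) S = 7.351 VA  (d) PF = 0.9918 (leading)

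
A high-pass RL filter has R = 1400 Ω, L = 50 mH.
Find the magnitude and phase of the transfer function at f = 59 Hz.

Step 1 — Angular frequency: ω = 2π·59 = 370.7 rad/s.
Step 2 — Transfer function: H(jω) = jωL/(R + jωL).
Step 3 — Numerator jωL = j·18.54; denominator R + jωL = 1400 + j18.54.
Step 4 — H = 0.0001753 + j0.01324.
Step 5 — Magnitude: |H| = 0.01324 (-37.6 dB); phase: φ = 89.2°.

|H| = 0.01324 (-37.6 dB), φ = 89.2°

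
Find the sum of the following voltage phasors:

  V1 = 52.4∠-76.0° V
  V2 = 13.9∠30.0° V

Step 1 — Convert each phasor to rectangular form:
  V1 = 52.4·(cos(-76.0°) + j·sin(-76.0°)) = 12.68 - j50.84 V
  V2 = 13.9·(cos(30.0°) + j·sin(30.0°)) = 12.04 + j6.95 V
Step 2 — Sum components: V_total = 24.71 - j43.89 V.
Step 3 — Convert to polar: |V_total| = 50.37 V, ∠V_total = -60.6°.

V_total = 50.37∠-60.6° V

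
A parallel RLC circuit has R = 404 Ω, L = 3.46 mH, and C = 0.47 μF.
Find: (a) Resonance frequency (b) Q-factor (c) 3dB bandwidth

Step 1 — Resonance: ω₀ = 1/√(LC) = 1/√(0.00346·4.7e-07) = 2.48e+04 rad/s.
Step 2 — f₀ = ω₀/(2π) = 3947 Hz.
Step 3 — Parallel Q: Q = R/(ω₀L) = 404/(2.48e+04·0.00346) = 4.709.
Step 4 — Bandwidth: Δω = ω₀/Q = 5266 rad/s; BW = Δω/(2π) = 838.2 Hz.

(a) f₀ = 3947 Hz  (b) Q = 4.709  (c) BW = 838.2 Hz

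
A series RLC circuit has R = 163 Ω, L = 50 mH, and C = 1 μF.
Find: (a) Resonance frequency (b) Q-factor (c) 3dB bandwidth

Step 1 — Resonance: ω₀ = 1/√(LC) = 1/√(0.05·1e-06) = 4472 rad/s.
Step 2 — f₀ = ω₀/(2π) = 711.8 Hz.
Step 3 — Series Q: Q = ω₀L/R = 4472·0.05/163 = 1.372.
Step 4 — Bandwidth: Δω = ω₀/Q = 3260 rad/s; BW = Δω/(2π) = 518.8 Hz.

(a) f₀ = 711.8 Hz  (b) Q = 1.372  (c) BW = 518.8 Hz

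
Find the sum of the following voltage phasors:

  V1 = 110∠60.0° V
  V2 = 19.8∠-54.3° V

Step 1 — Convert each phasor to rectangular form:
  V1 = 110·(cos(60.0°) + j·sin(60.0°)) = 55 + j95.26 V
  V2 = 19.8·(cos(-54.3°) + j·sin(-54.3°)) = 11.55 - j16.08 V
Step 2 — Sum components: V_total = 66.55 + j79.18 V.
Step 3 — Convert to polar: |V_total| = 103.4 V, ∠V_total = 50.0°.

V_total = 103.4∠50.0° V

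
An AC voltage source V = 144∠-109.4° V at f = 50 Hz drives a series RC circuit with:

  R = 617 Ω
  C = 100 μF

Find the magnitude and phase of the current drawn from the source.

Step 1 — Angular frequency: ω = 2π·f = 2π·50 = 314.2 rad/s.
Step 2 — Component impedances:
  R: Z = R = 617 Ω
  C: Z = 1/(jωC) = -j/(ω·C) = 0 - j31.83 Ω
Step 3 — Series combination: Z_total = R + C = 617 - j31.83 Ω = 617.8∠-3.0° Ω.
Step 4 — Source phasor: V = 144∠-109.4° V = -47.83 - j135.8 V.
Step 5 — Ohm's law: I = V / Z_total = (-47.83 - j135.8) / (617 - j31.83) = -0.06599 - j0.2235 A.
Step 6 — Convert to polar: |I| = 0.2331 A, ∠I = -106.4°.

I = 0.2331∠-106.4° A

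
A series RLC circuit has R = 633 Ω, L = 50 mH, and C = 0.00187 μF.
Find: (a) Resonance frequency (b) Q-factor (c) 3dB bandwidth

Step 1 — Resonance condition Im(Z)=0 gives ω₀ = 1/√(LC).
Step 2 — ω₀ = 1/√(0.05·1.87e-09) = 1.034e+05 rad/s.
Step 3 — f₀ = ω₀/(2π) = 1.646e+04 Hz.
Step 4 — Series Q: Q = ω₀L/R = 1.034e+05·0.05/633 = 8.169.
Step 5 — 3dB bandwidth: Δω = ω₀/Q = 1.266e+04 rad/s; BW = Δω/(2π) = 2015 Hz.

(a) f₀ = 1.646e+04 Hz  (b) Q = 8.169  (c) BW = 2015 Hz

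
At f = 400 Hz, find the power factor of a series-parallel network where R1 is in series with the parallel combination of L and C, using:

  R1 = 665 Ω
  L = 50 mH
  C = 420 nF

Step 1 — Angular frequency: ω = 2π·f = 2π·400 = 2513 rad/s.
Step 2 — Component impedances:
  R1: Z = R = 665 Ω
  L: Z = jωL = j·2513·0.05 = 0 + j125.7 Ω
  C: Z = 1/(jωC) = -j/(ω·C) = 0 - j947.4 Ω
Step 3 — Parallel branch: L || C = 1/(1/L + 1/C) = 0 + j144.9 Ω.
Step 4 — Series with R1: Z_total = R1 + (L || C) = 665 + j144.9 Ω = 680.6∠12.3° Ω.
Step 5 — Power factor: PF = cos(φ) = Re(Z)/|Z| = 665/680.6 = 0.9771.
Step 6 — Type: Im(Z) = 144.9 ⇒ lagging (phase φ = 12.3°).

PF = 0.9771 (lagging, φ = 12.3°)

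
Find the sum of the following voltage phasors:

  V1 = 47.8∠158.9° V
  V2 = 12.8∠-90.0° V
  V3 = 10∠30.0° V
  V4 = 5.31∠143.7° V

Step 1 — Convert each phasor to rectangular form:
  V1 = 47.8·(cos(158.9°) + j·sin(158.9°)) = -44.6 + j17.21 V
  V2 = 12.8·(cos(-90.0°) + j·sin(-90.0°)) = 0 - j12.8 V
  V3 = 10·(cos(30.0°) + j·sin(30.0°)) = 8.66 + j5 V
  V4 = 5.31·(cos(143.7°) + j·sin(143.7°)) = -4.279 + j3.144 V
Step 2 — Sum components: V_total = -40.21 + j12.55 V.
Step 3 — Convert to polar: |V_total| = 42.13 V, ∠V_total = 162.7°.

V_total = 42.13∠162.7° V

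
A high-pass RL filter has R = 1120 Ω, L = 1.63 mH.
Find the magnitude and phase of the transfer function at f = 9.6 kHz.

Step 1 — Angular frequency: ω = 2π·9600 = 6.032e+04 rad/s.
Step 2 — Transfer function: H(jω) = jωL/(R + jωL).
Step 3 — Numerator jωL = j·98.32; denominator R + jωL = 1120 + j98.32.
Step 4 — H = 0.007647 + j0.08711.
Step 5 — Magnitude: |H| = 0.08745 (-21.2 dB); phase: φ = 85.0°.

|H| = 0.08745 (-21.2 dB), φ = 85.0°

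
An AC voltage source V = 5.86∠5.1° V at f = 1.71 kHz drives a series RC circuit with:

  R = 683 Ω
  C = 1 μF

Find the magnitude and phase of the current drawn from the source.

Step 1 — Angular frequency: ω = 2π·f = 2π·1710 = 1.074e+04 rad/s.
Step 2 — Component impedances:
  R: Z = R = 683 Ω
  C: Z = 1/(jωC) = -j/(ω·C) = 0 - j93.07 Ω
Step 3 — Series combination: Z_total = R + C = 683 - j93.07 Ω = 689.3∠-7.8° Ω.
Step 4 — Source phasor: V = 5.86∠5.1° V = 5.837 + j0.5209 V.
Step 5 — Ohm's law: I = V / Z_total = (5.837 + j0.5209) / (683 - j93.07) = 0.008288 + j0.001892 A.
Step 6 — Convert to polar: |I| = 0.008501 A, ∠I = 12.9°.

I = 0.008501∠12.9° A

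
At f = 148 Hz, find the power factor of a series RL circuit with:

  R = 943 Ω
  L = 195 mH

Step 1 — Angular frequency: ω = 2π·f = 2π·148 = 929.9 rad/s.
Step 2 — Component impedances:
  R: Z = R = 943 Ω
  L: Z = jωL = j·929.9·0.195 = 0 + j181.3 Ω
Step 3 — Series combination: Z_total = R + L = 943 + j181.3 Ω = 960.3∠10.9° Ω.
Step 4 — Power factor: PF = cos(φ) = Re(Z)/|Z| = 943/960.3 = 0.982.
Step 5 — Type: Im(Z) = 181.3 ⇒ lagging (phase φ = 10.9°).

PF = 0.982 (lagging, φ = 10.9°)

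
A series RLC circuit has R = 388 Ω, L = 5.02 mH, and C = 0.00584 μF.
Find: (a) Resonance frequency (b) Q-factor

Step 1 — Resonance condition Im(Z)=0 gives ω₀ = 1/√(LC).
Step 2 — ω₀ = 1/√(0.00502·5.84e-09) = 1.847e+05 rad/s.
Step 3 — f₀ = ω₀/(2π) = 2.939e+04 Hz.
Step 4 — Series Q: Q = ω₀L/R = 1.847e+05·0.00502/388 = 2.39.

(a) f₀ = 2.939e+04 Hz  (b) Q = 2.39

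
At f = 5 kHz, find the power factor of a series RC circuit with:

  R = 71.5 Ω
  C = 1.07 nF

Step 1 — Angular frequency: ω = 2π·f = 2π·5000 = 3.142e+04 rad/s.
Step 2 — Component impedances:
  R: Z = R = 71.5 Ω
  C: Z = 1/(jωC) = -j/(ω·C) = 0 - j2.975e+04 Ω
Step 3 — Series combination: Z_total = R + C = 71.5 - j2.975e+04 Ω = 2.975e+04∠-89.9° Ω.
Step 4 — Power factor: PF = cos(φ) = Re(Z)/|Z| = 71.5/2.975e+04 = 0.002403.
Step 5 — Type: Im(Z) = -2.975e+04 ⇒ leading (phase φ = -89.9°).

PF = 0.002403 (leading, φ = -89.9°)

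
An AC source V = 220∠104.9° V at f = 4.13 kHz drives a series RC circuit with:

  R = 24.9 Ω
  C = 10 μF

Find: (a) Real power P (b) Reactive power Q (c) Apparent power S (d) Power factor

Step 1 — Angular frequency: ω = 2π·f = 2π·4130 = 2.595e+04 rad/s.
Step 2 — Component impedances:
  R: Z = R = 24.9 Ω
  C: Z = 1/(jωC) = -j/(ω·C) = 0 - j3.854 Ω
Step 3 — Series combination: Z_total = R + C = 24.9 - j3.854 Ω = 25.2∠-8.8° Ω.
Step 4 — Source phasor: V = 220∠104.9° V = -56.57 + j212.6 V.
Step 5 — Current: I = V / Z = -3.509 + j7.995 A = 8.731∠113.7° A.
Step 6 — Complex power: S = V·I* = 1898 - j293.8 VA.
Step 7 — Real power: P = Re(S) = 1898 W.
Step 8 — Reactive power: Q = Im(S) = -293.8 VAR.
Step 9 — Apparent power: |S| = 1921 VA.
Step 10 — Power factor: PF = P/|S| = 0.9882 (leading).

(a) P = 1898 W  (b) Q = -293.8 VAR  (c) S = 1921 VA  (d) PF = 0.9882 (leading)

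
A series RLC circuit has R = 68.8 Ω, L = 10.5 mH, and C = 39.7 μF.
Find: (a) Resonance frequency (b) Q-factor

Step 1 — Resonance condition Im(Z)=0 gives ω₀ = 1/√(LC).
Step 2 — ω₀ = 1/√(0.0105·3.97e-05) = 1549 rad/s.
Step 3 — f₀ = ω₀/(2π) = 246.5 Hz.
Step 4 — Series Q: Q = ω₀L/R = 1549·0.0105/68.8 = 0.2364.

(a) f₀ = 246.5 Hz  (b) Q = 0.2364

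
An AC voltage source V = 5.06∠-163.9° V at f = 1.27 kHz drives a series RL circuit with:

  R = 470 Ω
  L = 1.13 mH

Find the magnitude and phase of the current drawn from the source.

Step 1 — Angular frequency: ω = 2π·f = 2π·1270 = 7980 rad/s.
Step 2 — Component impedances:
  R: Z = R = 470 Ω
  L: Z = jωL = j·7980·0.00113 = 0 + j9.017 Ω
Step 3 — Series combination: Z_total = R + L = 470 + j9.017 Ω = 470.1∠1.1° Ω.
Step 4 — Source phasor: V = 5.06∠-163.9° V = -4.862 - j1.403 V.
Step 5 — Ohm's law: I = V / Z_total = (-4.862 - j1.403) / (470 + j9.017) = -0.0104 - j0.002786 A.
Step 6 — Convert to polar: |I| = 0.01076 A, ∠I = -165.0°.

I = 0.01076∠-165.0° A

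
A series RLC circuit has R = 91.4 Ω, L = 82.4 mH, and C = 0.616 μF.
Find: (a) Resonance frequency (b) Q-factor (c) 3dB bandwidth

Step 1 — Resonance: ω₀ = 1/√(LC) = 1/√(0.0824·6.16e-07) = 4439 rad/s.
Step 2 — f₀ = ω₀/(2π) = 706.4 Hz.
Step 3 — Series Q: Q = ω₀L/R = 4439·0.0824/91.4 = 4.002.
Step 4 — Bandwidth: Δω = ω₀/Q = 1109 rad/s; BW = Δω/(2π) = 176.5 Hz.

(a) f₀ = 706.4 Hz  (b) Q = 4.002  (c) BW = 176.5 Hz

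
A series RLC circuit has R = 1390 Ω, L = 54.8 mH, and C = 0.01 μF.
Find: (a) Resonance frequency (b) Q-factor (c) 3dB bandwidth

Step 1 — Resonance: ω₀ = 1/√(LC) = 1/√(0.0548·1e-08) = 4.272e+04 rad/s.
Step 2 — f₀ = ω₀/(2π) = 6799 Hz.
Step 3 — Series Q: Q = ω₀L/R = 4.272e+04·0.0548/1390 = 1.684.
Step 4 — Bandwidth: Δω = ω₀/Q = 2.536e+04 rad/s; BW = Δω/(2π) = 4037 Hz.

(a) f₀ = 6799 Hz  (b) Q = 1.684  (c) BW = 4037 Hz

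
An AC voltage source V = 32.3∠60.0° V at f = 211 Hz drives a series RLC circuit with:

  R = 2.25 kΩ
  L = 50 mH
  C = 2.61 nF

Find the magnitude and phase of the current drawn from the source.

Step 1 — Angular frequency: ω = 2π·f = 2π·211 = 1326 rad/s.
Step 2 — Component impedances:
  R: Z = R = 2250 Ω
  L: Z = jωL = j·1326·0.05 = 0 + j66.29 Ω
  C: Z = 1/(jωC) = -j/(ω·C) = 0 - j2.89e+05 Ω
Step 3 — Series combination: Z_total = R + L + C = 2250 - j2.889e+05 Ω = 2.889e+05∠-89.6° Ω.
Step 4 — Source phasor: V = 32.3∠60.0° V = 16.15 + j27.97 V.
Step 5 — Ohm's law: I = V / Z_total = (16.15 + j27.97) / (2250 - j2.889e+05) = -9.637e-05 + j5.665e-05 A.
Step 6 — Convert to polar: |I| = 0.0001118 A, ∠I = 149.6°.

I = 0.0001118∠149.6° A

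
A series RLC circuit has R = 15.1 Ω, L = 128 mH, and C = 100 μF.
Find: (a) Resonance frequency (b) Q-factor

Step 1 — Resonance condition Im(Z)=0 gives ω₀ = 1/√(LC).
Step 2 — ω₀ = 1/√(0.128·0.0001) = 279.5 rad/s.
Step 3 — f₀ = ω₀/(2π) = 44.49 Hz.
Step 4 — Series Q: Q = ω₀L/R = 279.5·0.128/15.1 = 2.369.

(a) f₀ = 44.49 Hz  (b) Q = 2.369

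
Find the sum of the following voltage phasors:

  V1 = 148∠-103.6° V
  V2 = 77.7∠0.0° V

Step 1 — Convert each phasor to rectangular form:
  V1 = 148·(cos(-103.6°) + j·sin(-103.6°)) = -34.8 - j143.9 V
  V2 = 77.7·(cos(0.0°) + j·sin(0.0°)) = 77.7 V
Step 2 — Sum components: V_total = 42.9 - j143.9 V.
Step 3 — Convert to polar: |V_total| = 150.1 V, ∠V_total = -73.4°.

V_total = 150.1∠-73.4° V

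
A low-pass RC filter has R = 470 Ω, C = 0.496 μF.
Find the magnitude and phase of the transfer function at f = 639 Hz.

Step 1 — Angular frequency: ω = 2π·639 = 4015 rad/s.
Step 2 — Transfer function: H(jω) = 1/(1 + jωRC).
Step 3 — Denominator: 1 + jωRC = 1 + j·4015·470·4.96e-07 = 1 + j0.936.
Step 4 — H = 0.533 - j0.4989.
Step 5 — Magnitude: |H| = 0.7301 (-2.7 dB); phase: φ = -43.1°.

|H| = 0.7301 (-2.7 dB), φ = -43.1°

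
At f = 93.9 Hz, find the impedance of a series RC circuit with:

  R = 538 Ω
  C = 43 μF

Step 1 — Angular frequency: ω = 2π·f = 2π·93.9 = 590 rad/s.
Step 2 — Component impedances:
  R: Z = R = 538 Ω
  C: Z = 1/(jωC) = -j/(ω·C) = 0 - j39.42 Ω
Step 3 — Series combination: Z_total = R + C = 538 - j39.42 Ω = 539.4∠-4.2° Ω.

Z = 538 - j39.42 Ω = 539.4∠-4.2° Ω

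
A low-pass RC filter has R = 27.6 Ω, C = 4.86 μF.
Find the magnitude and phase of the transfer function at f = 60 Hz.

Step 1 — Angular frequency: ω = 2π·60 = 377 rad/s.
Step 2 — Transfer function: H(jω) = 1/(1 + jωRC).
Step 3 — Denominator: 1 + jωRC = 1 + j·377·27.6·4.86e-06 = 1 + j0.05057.
Step 4 — H = 0.9974 - j0.05044.
Step 5 — Magnitude: |H| = 0.9987 (-0.0 dB); phase: φ = -2.9°.

|H| = 0.9987 (-0.0 dB), φ = -2.9°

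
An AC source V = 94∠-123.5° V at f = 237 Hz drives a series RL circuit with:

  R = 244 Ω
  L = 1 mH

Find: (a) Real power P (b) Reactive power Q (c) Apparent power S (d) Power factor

Step 1 — Angular frequency: ω = 2π·f = 2π·237 = 1489 rad/s.
Step 2 — Component impedances:
  R: Z = R = 244 Ω
  L: Z = jωL = j·1489·0.001 = 0 + j1.489 Ω
Step 3 — Series combination: Z_total = R + L = 244 + j1.489 Ω = 244∠0.3° Ω.
Step 4 — Source phasor: V = 94∠-123.5° V = -51.88 - j78.39 V.
Step 5 — Current: I = V / Z = -0.2146 - j0.3199 A = 0.3852∠-123.8° A.
Step 6 — Complex power: S = V·I* = 36.21 + j0.221 VA.
Step 7 — Real power: P = Re(S) = 36.21 W.
Step 8 — Reactive power: Q = Im(S) = 0.221 VAR.
Step 9 — Apparent power: |S| = 36.21 VA.
Step 10 — Power factor: PF = P/|S| = 1 (lagging).

(a) P = 36.21 W  (b) Q = 0.221 VAR  (c) S = 36.21 VA  (d) PF = 1 (lagging)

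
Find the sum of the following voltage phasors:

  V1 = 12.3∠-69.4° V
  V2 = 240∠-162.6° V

Step 1 — Convert each phasor to rectangular form:
  V1 = 12.3·(cos(-69.4°) + j·sin(-69.4°)) = 4.328 - j11.51 V
  V2 = 240·(cos(-162.6°) + j·sin(-162.6°)) = -229 - j71.77 V
Step 2 — Sum components: V_total = -224.7 - j83.28 V.
Step 3 — Convert to polar: |V_total| = 239.6 V, ∠V_total = -159.7°.

V_total = 239.6∠-159.7° V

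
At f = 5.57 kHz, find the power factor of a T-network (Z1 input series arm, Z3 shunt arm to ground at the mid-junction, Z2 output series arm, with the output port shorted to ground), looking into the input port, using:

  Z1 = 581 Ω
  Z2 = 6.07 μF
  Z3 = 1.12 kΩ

Step 1 — Angular frequency: ω = 2π·f = 2π·5570 = 3.5e+04 rad/s.
Step 2 — Component impedances:
  Z1: Z = R = 581 Ω
  Z2: Z = 1/(jωC) = -j/(ω·C) = 0 - j4.707 Ω
  Z3: Z = R = 1120 Ω
Step 3 — With the output port shorted to ground, the output series arm Z2 runs from the junction to ground; the shunt arm Z3 also runs from the junction to ground. They appear in parallel: Z3 || Z2 = 0.01978 - j4.707 Ω.
Step 4 — Series with input arm Z1: Z_in = Z1 + (Z3 || Z2) = 581 - j4.707 Ω = 581∠-0.5° Ω.
Step 5 — Power factor: PF = cos(φ) = Re(Z)/|Z| = 581/581 = 1.
Step 6 — Type: Im(Z) = -4.707 ⇒ leading (phase φ = -0.5°).

PF = 1 (leading, φ = -0.5°)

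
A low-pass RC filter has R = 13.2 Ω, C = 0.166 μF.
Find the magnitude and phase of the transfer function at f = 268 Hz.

Step 1 — Angular frequency: ω = 2π·268 = 1684 rad/s.
Step 2 — Transfer function: H(jω) = 1/(1 + jωRC).
Step 3 — Denominator: 1 + jωRC = 1 + j·1684·13.2·1.66e-07 = 1 + j0.00369.
Step 4 — H = 1 - j0.00369.
Step 5 — Magnitude: |H| = 1 (-0.0 dB); phase: φ = -0.2°.

|H| = 1 (-0.0 dB), φ = -0.2°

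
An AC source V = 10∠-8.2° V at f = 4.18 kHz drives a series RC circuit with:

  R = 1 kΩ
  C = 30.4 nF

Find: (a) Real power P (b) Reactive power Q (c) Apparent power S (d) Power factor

Step 1 — Angular frequency: ω = 2π·f = 2π·4180 = 2.626e+04 rad/s.
Step 2 — Component impedances:
  R: Z = R = 1000 Ω
  C: Z = 1/(jωC) = -j/(ω·C) = 0 - j1252 Ω
Step 3 — Series combination: Z_total = R + C = 1000 - j1252 Ω = 1603∠-51.4° Ω.
Step 4 — Source phasor: V = 10∠-8.2° V = 9.898 - j1.426 V.
Step 5 — Current: I = V / Z = 0.004549 + j0.004271 A = 0.006239∠43.2° A.
Step 6 — Complex power: S = V·I* = 0.03893 - j0.04876 VA.
Step 7 — Real power: P = Re(S) = 0.03893 W.
Step 8 — Reactive power: Q = Im(S) = -0.04876 VAR.
Step 9 — Apparent power: |S| = 0.06239 VA.
Step 10 — Power factor: PF = P/|S| = 0.6239 (leading).

(a) P = 0.03893 W  (b) Q = -0.04876 VAR  (c) S = 0.06239 VA  (d) PF = 0.6239 (leading)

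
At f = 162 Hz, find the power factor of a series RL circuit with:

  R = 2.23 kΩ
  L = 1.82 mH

Step 1 — Angular frequency: ω = 2π·f = 2π·162 = 1018 rad/s.
Step 2 — Component impedances:
  R: Z = R = 2230 Ω
  L: Z = jωL = j·1018·0.00182 = 0 + j1.853 Ω
Step 3 — Series combination: Z_total = R + L = 2230 + j1.853 Ω = 2230∠0.0° Ω.
Step 4 — Power factor: PF = cos(φ) = Re(Z)/|Z| = 2230/2230 = 1.
Step 5 — Type: Im(Z) = 1.853 ⇒ lagging (phase φ = 0.0°).

PF = 1 (lagging, φ = 0.0°)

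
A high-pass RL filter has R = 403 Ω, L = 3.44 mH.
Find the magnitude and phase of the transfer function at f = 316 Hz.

Step 1 — Angular frequency: ω = 2π·316 = 1985 rad/s.
Step 2 — Transfer function: H(jω) = jωL/(R + jωL).
Step 3 — Numerator jωL = j·6.83; denominator R + jωL = 403 + j6.83.
Step 4 — H = 0.0002872 + j0.01694.
Step 5 — Magnitude: |H| = 0.01695 (-35.4 dB); phase: φ = 89.0°.

|H| = 0.01695 (-35.4 dB), φ = 89.0°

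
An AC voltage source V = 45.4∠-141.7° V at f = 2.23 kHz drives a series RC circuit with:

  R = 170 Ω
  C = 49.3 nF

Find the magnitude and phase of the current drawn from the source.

Step 1 — Angular frequency: ω = 2π·f = 2π·2230 = 1.401e+04 rad/s.
Step 2 — Component impedances:
  R: Z = R = 170 Ω
  C: Z = 1/(jωC) = -j/(ω·C) = 0 - j1448 Ω
Step 3 — Series combination: Z_total = R + C = 170 - j1448 Ω = 1458∠-83.3° Ω.
Step 4 — Source phasor: V = 45.4∠-141.7° V = -35.63 - j28.14 V.
Step 5 — Ohm's law: I = V / Z_total = (-35.63 - j28.14) / (170 - j1448) = 0.01632 - j0.02653 A.
Step 6 — Convert to polar: |I| = 0.03115 A, ∠I = -58.4°.

I = 0.03115∠-58.4° A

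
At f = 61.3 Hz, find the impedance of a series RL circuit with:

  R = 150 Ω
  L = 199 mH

Step 1 — Angular frequency: ω = 2π·f = 2π·61.3 = 385.2 rad/s.
Step 2 — Component impedances:
  R: Z = R = 150 Ω
  L: Z = jωL = j·385.2·0.199 = 0 + j76.65 Ω
Step 3 — Series combination: Z_total = R + L = 150 + j76.65 Ω = 168.4∠27.1° Ω.

Z = 150 + j76.65 Ω = 168.4∠27.1° Ω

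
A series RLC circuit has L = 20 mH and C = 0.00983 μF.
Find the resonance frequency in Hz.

Step 1 — Resonance condition Im(Z)=0 gives ω₀ = 1/√(LC).
Step 2 — ω₀ = 1/√(0.02·9.83e-09) = 7.132e+04 rad/s.
Step 3 — f₀ = ω₀/(2π) = 1.135e+04 Hz.

f₀ = 1.135e+04 Hz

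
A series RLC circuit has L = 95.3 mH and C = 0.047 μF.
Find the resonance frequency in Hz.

Step 1 — Resonance condition Im(Z)=0 gives ω₀ = 1/√(LC).
Step 2 — ω₀ = 1/√(0.0953·4.7e-08) = 1.494e+04 rad/s.
Step 3 — f₀ = ω₀/(2π) = 2378 Hz.

f₀ = 2378 Hz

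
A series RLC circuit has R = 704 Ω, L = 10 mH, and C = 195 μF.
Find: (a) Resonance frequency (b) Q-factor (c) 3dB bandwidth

Step 1 — Resonance: ω₀ = 1/√(LC) = 1/√(0.01·0.000195) = 716.1 rad/s.
Step 2 — f₀ = ω₀/(2π) = 114 Hz.
Step 3 — Series Q: Q = ω₀L/R = 716.1·0.01/704 = 0.01017.
Step 4 — Bandwidth: Δω = ω₀/Q = 7.04e+04 rad/s; BW = Δω/(2π) = 1.12e+04 Hz.

(a) f₀ = 114 Hz  (b) Q = 0.01017  (c) BW = 1.12e+04 Hz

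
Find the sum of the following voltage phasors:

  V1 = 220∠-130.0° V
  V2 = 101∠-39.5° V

Step 1 — Convert each phasor to rectangular form:
  V1 = 220·(cos(-130.0°) + j·sin(-130.0°)) = -141.4 - j168.5 V
  V2 = 101·(cos(-39.5°) + j·sin(-39.5°)) = 77.93 - j64.24 V
Step 2 — Sum components: V_total = -63.48 - j232.8 V.
Step 3 — Convert to polar: |V_total| = 241.3 V, ∠V_total = -105.3°.

V_total = 241.3∠-105.3° V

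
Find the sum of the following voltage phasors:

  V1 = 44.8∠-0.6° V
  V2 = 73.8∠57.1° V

Step 1 — Convert each phasor to rectangular form:
  V1 = 44.8·(cos(-0.6°) + j·sin(-0.6°)) = 44.8 - j0.4691 V
  V2 = 73.8·(cos(57.1°) + j·sin(57.1°)) = 40.09 + j61.96 V
Step 2 — Sum components: V_total = 84.88 + j61.49 V.
Step 3 — Convert to polar: |V_total| = 104.8 V, ∠V_total = 35.9°.

V_total = 104.8∠35.9° V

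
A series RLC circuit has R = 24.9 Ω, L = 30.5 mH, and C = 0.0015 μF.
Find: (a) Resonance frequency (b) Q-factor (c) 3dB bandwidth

Step 1 — Resonance: ω₀ = 1/√(LC) = 1/√(0.0305·1.5e-09) = 1.478e+05 rad/s.
Step 2 — f₀ = ω₀/(2π) = 2.353e+04 Hz.
Step 3 — Series Q: Q = ω₀L/R = 1.478e+05·0.0305/24.9 = 181.1.
Step 4 — Bandwidth: Δω = ω₀/Q = 816.4 rad/s; BW = Δω/(2π) = 129.9 Hz.

(a) f₀ = 2.353e+04 Hz  (b) Q = 181.1  (c) BW = 129.9 Hz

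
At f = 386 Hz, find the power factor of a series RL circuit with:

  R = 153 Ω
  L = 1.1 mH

Step 1 — Angular frequency: ω = 2π·f = 2π·386 = 2425 rad/s.
Step 2 — Component impedances:
  R: Z = R = 153 Ω
  L: Z = jωL = j·2425·0.0011 = 0 + j2.668 Ω
Step 3 — Series combination: Z_total = R + L = 153 + j2.668 Ω = 153∠1.0° Ω.
Step 4 — Power factor: PF = cos(φ) = Re(Z)/|Z| = 153/153.023 = 0.9998.
Step 5 — Type: Im(Z) = 2.668 ⇒ lagging (phase φ = 1.0°).

PF = 0.9998 (lagging, φ = 1.0°)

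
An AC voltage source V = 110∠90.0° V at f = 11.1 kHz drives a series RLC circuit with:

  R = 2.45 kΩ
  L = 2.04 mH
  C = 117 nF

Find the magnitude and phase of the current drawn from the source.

Step 1 — Angular frequency: ω = 2π·f = 2π·1.11e+04 = 6.974e+04 rad/s.
Step 2 — Component impedances:
  R: Z = R = 2450 Ω
  L: Z = jωL = j·6.974e+04·0.00204 = 0 + j142.3 Ω
  C: Z = 1/(jωC) = -j/(ω·C) = 0 - j122.5 Ω
Step 3 — Series combination: Z_total = R + L + C = 2450 + j19.73 Ω = 2450∠0.5° Ω.
Step 4 — Source phasor: V = 110∠90.0° V = 0 + j110 V.
Step 5 — Ohm's law: I = V / Z_total = (0 + j110) / (2450 + j19.73) = 0.0003615 + j0.0449 A.
Step 6 — Convert to polar: |I| = 0.0449 A, ∠I = 89.5°.

I = 0.0449∠89.5° A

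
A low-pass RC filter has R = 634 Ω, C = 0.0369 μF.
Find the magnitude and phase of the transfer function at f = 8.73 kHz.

Step 1 — Angular frequency: ω = 2π·8730 = 5.485e+04 rad/s.
Step 2 — Transfer function: H(jω) = 1/(1 + jωRC).
Step 3 — Denominator: 1 + jωRC = 1 + j·5.485e+04·634·3.69e-08 = 1 + j1.283.
Step 4 — H = 0.3778 - j0.4848.
Step 5 — Magnitude: |H| = 0.6147 (-4.2 dB); phase: φ = -52.1°.

|H| = 0.6147 (-4.2 dB), φ = -52.1°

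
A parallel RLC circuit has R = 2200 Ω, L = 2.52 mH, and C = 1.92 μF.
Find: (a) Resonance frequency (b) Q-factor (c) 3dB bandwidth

Step 1 — Resonance: ω₀ = 1/√(LC) = 1/√(0.00252·1.92e-06) = 1.438e+04 rad/s.
Step 2 — f₀ = ω₀/(2π) = 2288 Hz.
Step 3 — Parallel Q: Q = R/(ω₀L) = 2200/(1.438e+04·0.00252) = 60.73.
Step 4 — Bandwidth: Δω = ω₀/Q = 236.7 rad/s; BW = Δω/(2π) = 37.68 Hz.

(a) f₀ = 2288 Hz  (b) Q = 60.73  (c) BW = 37.68 Hz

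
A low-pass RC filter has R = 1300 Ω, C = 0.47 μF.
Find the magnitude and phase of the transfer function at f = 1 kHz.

Step 1 — Angular frequency: ω = 2π·1000 = 6283 rad/s.
Step 2 — Transfer function: H(jω) = 1/(1 + jωRC).
Step 3 — Denominator: 1 + jωRC = 1 + j·6283·1300·4.7e-07 = 1 + j3.839.
Step 4 — H = 0.06354 - j0.2439.
Step 5 — Magnitude: |H| = 0.2521 (-12.0 dB); phase: φ = -75.4°.

|H| = 0.2521 (-12.0 dB), φ = -75.4°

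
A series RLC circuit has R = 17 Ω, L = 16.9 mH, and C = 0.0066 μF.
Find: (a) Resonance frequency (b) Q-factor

Step 1 — Resonance condition Im(Z)=0 gives ω₀ = 1/√(LC).
Step 2 — ω₀ = 1/√(0.0169·6.6e-09) = 9.469e+04 rad/s.
Step 3 — f₀ = ω₀/(2π) = 1.507e+04 Hz.
Step 4 — Series Q: Q = ω₀L/R = 9.469e+04·0.0169/17 = 94.13.

(a) f₀ = 1.507e+04 Hz  (b) Q = 94.13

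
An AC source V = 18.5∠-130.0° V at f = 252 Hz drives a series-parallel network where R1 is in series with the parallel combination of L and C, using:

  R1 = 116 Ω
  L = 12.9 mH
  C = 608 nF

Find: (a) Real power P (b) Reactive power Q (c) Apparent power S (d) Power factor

Step 1 — Angular frequency: ω = 2π·f = 2π·252 = 1583 rad/s.
Step 2 — Component impedances:
  R1: Z = R = 116 Ω
  L: Z = jωL = j·1583·0.0129 = 0 + j20.43 Ω
  C: Z = 1/(jωC) = -j/(ω·C) = 0 - j1039 Ω
Step 3 — Parallel branch: L || C = 1/(1/L + 1/C) = 0 + j20.84 Ω.
Step 4 — Series with R1: Z_total = R1 + (L || C) = 116 + j20.84 Ω = 117.9∠10.2° Ω.
Step 5 — Source phasor: V = 18.5∠-130.0° V = -11.89 - j14.17 V.
Step 6 — Current: I = V / Z = -0.1206 - j0.1005 A = 0.157∠-140.2° A.
Step 7 — Complex power: S = V·I* = 2.858 + j0.5134 VA.
Step 8 — Real power: P = Re(S) = 2.858 W.
Step 9 — Reactive power: Q = Im(S) = 0.5134 VAR.
Step 10 — Apparent power: |S| = 2.904 VA.
Step 11 — Power factor: PF = P/|S| = 0.9842 (lagging).

(a) P = 2.858 W  (b) Q = 0.5134 VAR  (c) S = 2.904 VA  (d) PF = 0.9842 (lagging)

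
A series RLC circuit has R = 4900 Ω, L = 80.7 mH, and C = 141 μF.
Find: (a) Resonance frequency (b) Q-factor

Step 1 — Resonance condition Im(Z)=0 gives ω₀ = 1/√(LC).
Step 2 — ω₀ = 1/√(0.0807·0.000141) = 296.5 rad/s.
Step 3 — f₀ = ω₀/(2π) = 47.18 Hz.
Step 4 — Series Q: Q = ω₀L/R = 296.5·0.0807/4900 = 0.004882.

(a) f₀ = 47.18 Hz  (b) Q = 0.004882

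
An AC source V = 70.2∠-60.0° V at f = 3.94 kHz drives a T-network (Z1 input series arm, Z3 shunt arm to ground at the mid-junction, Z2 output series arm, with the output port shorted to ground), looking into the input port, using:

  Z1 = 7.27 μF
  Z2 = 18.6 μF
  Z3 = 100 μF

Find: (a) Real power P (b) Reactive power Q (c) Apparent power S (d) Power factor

Step 1 — Angular frequency: ω = 2π·f = 2π·3940 = 2.476e+04 rad/s.
Step 2 — Component impedances:
  Z1: Z = 1/(jωC) = -j/(ω·C) = 0 - j5.556 Ω
  Z2: Z = 1/(jωC) = -j/(ω·C) = 0 - j2.172 Ω
  Z3: Z = 1/(jωC) = -j/(ω·C) = 0 - j0.4039 Ω
Step 3 — With the output port shorted to ground, the output series arm Z2 runs from the junction to ground; the shunt arm Z3 also runs from the junction to ground. They appear in parallel: Z3 || Z2 = 0 - j0.3406 Ω.
Step 4 — Series with input arm Z1: Z_in = Z1 + (Z3 || Z2) = 0 - j5.897 Ω = 5.897∠-90.0° Ω.
Step 5 — Source phasor: V = 70.2∠-60.0° V = 35.1 - j60.79 V.
Step 6 — Current: I = V / Z = 10.31 + j5.952 A = 11.9∠30.0° A.
Step 7 — Complex power: S = V·I* = 0 - j835.7 VA.
Step 8 — Real power: P = Re(S) = 0 W.
Step 9 — Reactive power: Q = Im(S) = -835.7 VAR.
Step 10 — Apparent power: |S| = 835.7 VA.
Step 11 — Power factor: PF = P/|S| = 0 (leading).

(a) P = 0 W  (b) Q = -835.7 VAR  (c) S = 835.7 VA  (d) PF = 0 (leading)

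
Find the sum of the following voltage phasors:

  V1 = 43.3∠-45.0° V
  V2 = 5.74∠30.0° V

Step 1 — Convert each phasor to rectangular form:
  V1 = 43.3·(cos(-45.0°) + j·sin(-45.0°)) = 30.62 - j30.62 V
  V2 = 5.74·(cos(30.0°) + j·sin(30.0°)) = 4.971 + j2.87 V
Step 2 — Sum components: V_total = 35.59 - j27.75 V.
Step 3 — Convert to polar: |V_total| = 45.13 V, ∠V_total = -37.9°.

V_total = 45.13∠-37.9° V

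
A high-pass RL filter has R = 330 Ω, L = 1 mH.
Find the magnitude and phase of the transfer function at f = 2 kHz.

Step 1 — Angular frequency: ω = 2π·2000 = 1.257e+04 rad/s.
Step 2 — Transfer function: H(jω) = jωL/(R + jωL).
Step 3 — Numerator jωL = j·12.57; denominator R + jωL = 330 + j12.57.
Step 4 — H = 0.001448 + j0.03802.
Step 5 — Magnitude: |H| = 0.03805 (-28.4 dB); phase: φ = 87.8°.

|H| = 0.03805 (-28.4 dB), φ = 87.8°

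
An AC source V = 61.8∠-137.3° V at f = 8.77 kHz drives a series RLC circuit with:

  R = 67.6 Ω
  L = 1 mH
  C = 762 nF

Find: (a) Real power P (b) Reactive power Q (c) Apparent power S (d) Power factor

Step 1 — Angular frequency: ω = 2π·f = 2π·8770 = 5.51e+04 rad/s.
Step 2 — Component impedances:
  R: Z = R = 67.6 Ω
  L: Z = jωL = j·5.51e+04·0.001 = 0 + j55.1 Ω
  C: Z = 1/(jωC) = -j/(ω·C) = 0 - j23.82 Ω
Step 3 — Series combination: Z_total = R + L + C = 67.6 + j31.29 Ω = 74.49∠24.8° Ω.
Step 4 — Source phasor: V = 61.8∠-137.3° V = -45.42 - j41.91 V.
Step 5 — Current: I = V / Z = -0.7896 - j0.2545 A = 0.8296∠-162.1° A.
Step 6 — Complex power: S = V·I* = 46.53 + j21.54 VA.
Step 7 — Real power: P = Re(S) = 46.53 W.
Step 8 — Reactive power: Q = Im(S) = 21.54 VAR.
Step 9 — Apparent power: |S| = 51.27 VA.
Step 10 — Power factor: PF = P/|S| = 0.9075 (lagging).

(a) P = 46.53 W  (b) Q = 21.54 VAR  (c) S = 51.27 VA  (d) PF = 0.9075 (lagging)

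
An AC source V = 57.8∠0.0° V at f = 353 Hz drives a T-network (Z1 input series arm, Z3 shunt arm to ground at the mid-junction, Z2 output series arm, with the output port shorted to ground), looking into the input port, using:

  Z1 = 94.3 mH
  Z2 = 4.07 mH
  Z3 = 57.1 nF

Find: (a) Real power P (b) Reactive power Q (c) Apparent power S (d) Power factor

Step 1 — Angular frequency: ω = 2π·f = 2π·353 = 2218 rad/s.
Step 2 — Component impedances:
  Z1: Z = jωL = j·2218·0.0943 = 0 + j209.2 Ω
  Z2: Z = jωL = j·2218·0.00407 = 0 + j9.027 Ω
  Z3: Z = 1/(jωC) = -j/(ω·C) = 0 - j7896 Ω
Step 3 — With the output port shorted to ground, the output series arm Z2 runs from the junction to ground; the shunt arm Z3 also runs from the junction to ground. They appear in parallel: Z3 || Z2 = 0 + j9.037 Ω.
Step 4 — Series with input arm Z1: Z_in = Z1 + (Z3 || Z2) = 0 + j218.2 Ω = 218.2∠90.0° Ω.
Step 5 — Source phasor: V = 57.8∠0.0° V = 57.8 V.
Step 6 — Current: I = V / Z = 0 - j0.2649 A = 0.2649∠-90.0° A.
Step 7 — Complex power: S = V·I* = 0 + j15.31 VA.
Step 8 — Real power: P = Re(S) = 0 W.
Step 9 — Reactive power: Q = Im(S) = 15.31 VAR.
Step 10 — Apparent power: |S| = 15.31 VA.
Step 11 — Power factor: PF = P/|S| = 0 (lagging).

(a) P = 0 W  (b) Q = 15.31 VAR  (c) S = 15.31 VA  (d) PF = 0 (lagging)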